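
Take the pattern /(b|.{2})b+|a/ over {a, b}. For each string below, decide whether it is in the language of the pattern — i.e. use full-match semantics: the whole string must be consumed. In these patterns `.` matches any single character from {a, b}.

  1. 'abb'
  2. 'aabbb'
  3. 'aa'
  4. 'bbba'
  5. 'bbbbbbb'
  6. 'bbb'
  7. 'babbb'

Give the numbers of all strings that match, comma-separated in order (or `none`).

1 → match
2 → match
3 → no match
4 → no match
5 → match
6 → match
7 → match

1, 2, 5, 6, 7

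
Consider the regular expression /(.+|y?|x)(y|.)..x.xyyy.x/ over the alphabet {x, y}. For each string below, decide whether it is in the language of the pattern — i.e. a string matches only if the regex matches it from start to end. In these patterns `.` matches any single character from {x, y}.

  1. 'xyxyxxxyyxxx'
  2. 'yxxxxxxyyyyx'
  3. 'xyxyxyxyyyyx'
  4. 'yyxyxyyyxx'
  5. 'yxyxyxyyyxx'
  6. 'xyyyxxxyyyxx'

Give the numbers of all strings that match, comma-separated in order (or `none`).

1 → no match
2 → match
3 → match
4 → no match
5 → match
6 → match

2, 3, 5, 6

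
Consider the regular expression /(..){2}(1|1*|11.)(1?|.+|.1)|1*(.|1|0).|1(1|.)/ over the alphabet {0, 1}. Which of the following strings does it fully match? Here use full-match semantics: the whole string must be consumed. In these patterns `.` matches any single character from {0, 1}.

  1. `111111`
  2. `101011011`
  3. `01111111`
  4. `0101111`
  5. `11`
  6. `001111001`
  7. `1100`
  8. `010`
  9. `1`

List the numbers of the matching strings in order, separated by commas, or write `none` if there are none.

1, 2, 3, 4, 5, 6, 7

1 → match
2 → match
3 → match
4 → match
5 → match
6 → match
7 → match
8 → no match
9 → no match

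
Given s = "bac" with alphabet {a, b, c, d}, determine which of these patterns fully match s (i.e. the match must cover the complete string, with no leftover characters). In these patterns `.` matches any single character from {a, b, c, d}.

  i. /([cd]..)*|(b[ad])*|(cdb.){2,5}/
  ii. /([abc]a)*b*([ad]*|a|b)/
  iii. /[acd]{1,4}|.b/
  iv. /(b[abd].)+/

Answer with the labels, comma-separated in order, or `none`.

i → no match
ii → no match
iii → no match
iv → match

iv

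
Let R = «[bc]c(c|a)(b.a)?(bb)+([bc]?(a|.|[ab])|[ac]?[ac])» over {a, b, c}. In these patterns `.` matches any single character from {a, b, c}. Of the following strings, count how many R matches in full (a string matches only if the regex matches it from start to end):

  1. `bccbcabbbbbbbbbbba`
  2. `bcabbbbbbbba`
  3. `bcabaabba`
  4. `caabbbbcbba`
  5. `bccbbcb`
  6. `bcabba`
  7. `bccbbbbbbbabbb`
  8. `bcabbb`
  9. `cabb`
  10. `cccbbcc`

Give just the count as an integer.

1 → match
2 → match
3 → match
4 → no match
5 → match
6 → match
7 → no match
8 → match
9 → no match
10 → match
Total matched: 7

7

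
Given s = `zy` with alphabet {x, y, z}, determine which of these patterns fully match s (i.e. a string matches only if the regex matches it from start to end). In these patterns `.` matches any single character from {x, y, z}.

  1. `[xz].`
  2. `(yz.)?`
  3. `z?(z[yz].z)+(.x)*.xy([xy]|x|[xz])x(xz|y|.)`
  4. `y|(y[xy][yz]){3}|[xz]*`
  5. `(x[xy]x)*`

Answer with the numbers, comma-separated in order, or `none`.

1 → match
2 → no match
3 → no match
4 → no match
5 → no match

1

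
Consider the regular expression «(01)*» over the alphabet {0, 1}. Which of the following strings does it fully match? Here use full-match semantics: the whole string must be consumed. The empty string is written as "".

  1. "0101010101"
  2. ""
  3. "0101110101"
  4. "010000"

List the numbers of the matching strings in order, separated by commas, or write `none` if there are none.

1, 2

1 → match
2 → match
3 → no match
4 → no match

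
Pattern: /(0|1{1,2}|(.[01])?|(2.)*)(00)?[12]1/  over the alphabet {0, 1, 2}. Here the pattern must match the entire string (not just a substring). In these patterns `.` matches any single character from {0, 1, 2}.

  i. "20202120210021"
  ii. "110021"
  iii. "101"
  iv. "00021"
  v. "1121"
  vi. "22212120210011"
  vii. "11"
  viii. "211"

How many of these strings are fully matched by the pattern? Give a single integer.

6

i → match
ii → match
iii → no match
iv → match
v → match
vi → match
vii → match
viii → no match
Total matched: 6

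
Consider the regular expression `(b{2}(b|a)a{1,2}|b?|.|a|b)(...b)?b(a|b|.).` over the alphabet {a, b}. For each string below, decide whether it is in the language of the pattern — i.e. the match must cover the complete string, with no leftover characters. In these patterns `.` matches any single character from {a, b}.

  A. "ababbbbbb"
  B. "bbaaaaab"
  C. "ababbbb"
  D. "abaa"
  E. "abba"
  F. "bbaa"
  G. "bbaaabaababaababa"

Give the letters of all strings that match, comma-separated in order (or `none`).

A → no match
B → no match
C → match
D → match
E → match
F → match
G → no match

C, D, E, F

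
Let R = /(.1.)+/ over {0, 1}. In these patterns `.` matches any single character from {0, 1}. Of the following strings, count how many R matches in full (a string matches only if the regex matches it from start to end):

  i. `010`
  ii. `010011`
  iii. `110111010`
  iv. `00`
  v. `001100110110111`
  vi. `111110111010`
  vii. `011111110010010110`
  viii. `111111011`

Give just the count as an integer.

i. `010` → match
ii. `010011` → match
iii. `110111010` → match
iv. `00` → no match
v → no match
vi. `111110111010` → match
vii → match
viii. `111111011` → match
Total matched: 6

6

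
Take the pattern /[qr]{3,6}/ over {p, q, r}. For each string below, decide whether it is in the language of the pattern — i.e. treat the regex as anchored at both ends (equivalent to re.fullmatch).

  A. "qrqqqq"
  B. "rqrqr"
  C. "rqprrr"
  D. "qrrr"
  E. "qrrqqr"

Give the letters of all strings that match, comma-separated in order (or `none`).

A → match
B → match
C → no match
D → match
E → match

A, B, D, E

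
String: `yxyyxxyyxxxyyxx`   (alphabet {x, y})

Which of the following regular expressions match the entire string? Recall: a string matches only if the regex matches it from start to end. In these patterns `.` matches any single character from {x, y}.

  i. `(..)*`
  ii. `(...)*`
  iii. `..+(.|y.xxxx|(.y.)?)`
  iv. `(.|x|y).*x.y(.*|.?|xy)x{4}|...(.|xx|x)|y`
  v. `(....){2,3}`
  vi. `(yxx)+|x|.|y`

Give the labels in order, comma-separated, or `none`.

i → no match
ii → match
iii → match
iv → no match
v → no match
vi → no match

ii, iii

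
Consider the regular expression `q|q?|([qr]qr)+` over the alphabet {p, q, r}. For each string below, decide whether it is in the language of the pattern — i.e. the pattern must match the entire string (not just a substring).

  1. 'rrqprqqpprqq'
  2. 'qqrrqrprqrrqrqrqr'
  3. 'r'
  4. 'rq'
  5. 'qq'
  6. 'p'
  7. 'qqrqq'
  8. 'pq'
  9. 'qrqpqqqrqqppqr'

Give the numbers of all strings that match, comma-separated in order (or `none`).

none

1 → no match
2 → no match
3 → no match
4 → no match
5 → no match
6 → no match
7 → no match
8 → no match
9 → no match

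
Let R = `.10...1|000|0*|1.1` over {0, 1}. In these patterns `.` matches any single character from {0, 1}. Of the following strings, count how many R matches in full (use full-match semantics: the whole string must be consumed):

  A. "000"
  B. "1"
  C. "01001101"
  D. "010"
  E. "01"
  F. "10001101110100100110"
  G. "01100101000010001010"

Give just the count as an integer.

A → match
B → no match
C → no match
D → no match
E → no match
F → no match
G → no match
Total matched: 1

1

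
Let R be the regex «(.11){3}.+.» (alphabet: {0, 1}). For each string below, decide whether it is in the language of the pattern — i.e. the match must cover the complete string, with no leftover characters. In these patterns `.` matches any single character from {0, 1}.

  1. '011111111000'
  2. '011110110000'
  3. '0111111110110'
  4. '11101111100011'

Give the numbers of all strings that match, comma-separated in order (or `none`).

1 → match
2 → no match
3 → match
4 → match

1, 3, 4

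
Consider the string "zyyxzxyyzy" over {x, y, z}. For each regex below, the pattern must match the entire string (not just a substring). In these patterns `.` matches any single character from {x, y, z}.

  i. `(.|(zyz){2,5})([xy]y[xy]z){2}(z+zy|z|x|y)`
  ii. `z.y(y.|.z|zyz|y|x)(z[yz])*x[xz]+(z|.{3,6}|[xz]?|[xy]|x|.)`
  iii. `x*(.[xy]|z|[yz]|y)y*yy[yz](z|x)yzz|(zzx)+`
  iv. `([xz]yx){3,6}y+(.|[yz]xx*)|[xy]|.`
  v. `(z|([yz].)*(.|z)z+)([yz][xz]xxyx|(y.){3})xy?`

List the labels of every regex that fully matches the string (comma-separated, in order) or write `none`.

i → match
ii → no match
iii → no match
iv → no match
v → no match

i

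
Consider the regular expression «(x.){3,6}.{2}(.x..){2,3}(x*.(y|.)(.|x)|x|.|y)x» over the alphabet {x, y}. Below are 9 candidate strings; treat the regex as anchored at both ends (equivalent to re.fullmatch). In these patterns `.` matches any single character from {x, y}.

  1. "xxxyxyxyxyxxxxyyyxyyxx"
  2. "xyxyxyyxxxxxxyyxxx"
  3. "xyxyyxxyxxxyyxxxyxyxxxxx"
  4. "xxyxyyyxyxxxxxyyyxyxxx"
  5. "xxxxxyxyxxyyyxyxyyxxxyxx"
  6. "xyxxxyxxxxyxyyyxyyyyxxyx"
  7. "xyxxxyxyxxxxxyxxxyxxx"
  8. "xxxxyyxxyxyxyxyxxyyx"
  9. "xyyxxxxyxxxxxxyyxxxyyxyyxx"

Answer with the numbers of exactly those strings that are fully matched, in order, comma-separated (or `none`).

1

1 → match
2 → no match
3 → no match
4 → no match
5 → no match
6 → no match
7 → no match
8 → no match
9 → no match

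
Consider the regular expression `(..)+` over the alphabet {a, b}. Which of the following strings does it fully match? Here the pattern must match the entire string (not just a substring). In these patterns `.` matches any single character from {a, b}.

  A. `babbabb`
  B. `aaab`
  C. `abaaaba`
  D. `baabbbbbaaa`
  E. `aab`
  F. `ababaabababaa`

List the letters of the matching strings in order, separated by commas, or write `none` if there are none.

B

A. `babbabb` → no match
B. `aaab` → match
C. `abaaaba` → no match
D. `baabbbbbaaa` → no match
E. `aab` → no match
F → no match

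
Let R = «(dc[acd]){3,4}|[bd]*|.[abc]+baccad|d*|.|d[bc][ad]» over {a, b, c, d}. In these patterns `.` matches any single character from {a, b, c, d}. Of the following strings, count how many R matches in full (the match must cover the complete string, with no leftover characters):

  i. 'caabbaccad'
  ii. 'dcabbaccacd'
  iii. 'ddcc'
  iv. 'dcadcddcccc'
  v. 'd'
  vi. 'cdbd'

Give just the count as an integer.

2

i → match
ii → no match
iii → no match
iv → no match
v → match
vi → no match
Total matched: 2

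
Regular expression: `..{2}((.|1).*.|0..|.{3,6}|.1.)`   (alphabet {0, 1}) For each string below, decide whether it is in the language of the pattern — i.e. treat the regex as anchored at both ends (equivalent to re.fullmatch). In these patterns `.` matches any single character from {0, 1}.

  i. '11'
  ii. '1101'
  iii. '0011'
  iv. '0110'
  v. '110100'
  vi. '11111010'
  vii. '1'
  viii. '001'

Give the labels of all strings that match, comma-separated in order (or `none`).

v, vi

i → no match
ii → no match
iii → no match
iv → no match
v → match
vi → match
vii → no match
viii → no match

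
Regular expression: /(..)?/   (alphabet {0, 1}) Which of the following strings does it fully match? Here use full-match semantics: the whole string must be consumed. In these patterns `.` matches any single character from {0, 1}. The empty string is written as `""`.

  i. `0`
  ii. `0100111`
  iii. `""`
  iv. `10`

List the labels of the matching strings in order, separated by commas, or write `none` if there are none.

iii, iv

i → no match
ii → no match
iii → match
iv → match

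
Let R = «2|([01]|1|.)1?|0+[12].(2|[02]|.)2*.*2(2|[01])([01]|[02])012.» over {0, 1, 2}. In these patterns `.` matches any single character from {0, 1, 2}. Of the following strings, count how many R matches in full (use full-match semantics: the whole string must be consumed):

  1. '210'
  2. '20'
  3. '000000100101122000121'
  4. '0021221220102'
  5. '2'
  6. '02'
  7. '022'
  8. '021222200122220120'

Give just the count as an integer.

3

1 → no match
2 → no match
3 → match
4 → no match
5 → match
6 → no match
7 → no match
8 → match
Total matched: 3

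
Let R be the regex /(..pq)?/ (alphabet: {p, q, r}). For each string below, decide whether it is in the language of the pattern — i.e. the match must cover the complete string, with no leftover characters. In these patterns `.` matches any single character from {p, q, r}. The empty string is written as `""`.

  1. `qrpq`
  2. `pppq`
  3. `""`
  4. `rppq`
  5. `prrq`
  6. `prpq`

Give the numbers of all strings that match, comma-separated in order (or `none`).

1, 2, 3, 4, 6

1 → match
2 → match
3 → match
4 → match
5 → no match
6 → match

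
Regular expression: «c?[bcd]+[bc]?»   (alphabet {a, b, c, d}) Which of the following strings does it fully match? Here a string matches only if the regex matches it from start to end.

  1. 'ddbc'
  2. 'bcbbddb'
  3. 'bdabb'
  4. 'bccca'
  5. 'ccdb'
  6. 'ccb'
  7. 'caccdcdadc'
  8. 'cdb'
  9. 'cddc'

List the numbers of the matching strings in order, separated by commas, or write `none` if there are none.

1 → match
2 → match
3 → no match
4 → no match
5 → match
6 → match
7 → no match
8 → match
9 → match

1, 2, 5, 6, 8, 9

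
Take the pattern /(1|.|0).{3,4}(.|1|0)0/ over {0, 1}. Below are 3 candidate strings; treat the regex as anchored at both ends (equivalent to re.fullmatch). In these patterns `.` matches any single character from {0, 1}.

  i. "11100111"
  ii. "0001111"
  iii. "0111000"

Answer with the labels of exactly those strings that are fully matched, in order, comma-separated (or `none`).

i → no match — must end with "0"
ii → no match — must end with "0"
iii → match

iii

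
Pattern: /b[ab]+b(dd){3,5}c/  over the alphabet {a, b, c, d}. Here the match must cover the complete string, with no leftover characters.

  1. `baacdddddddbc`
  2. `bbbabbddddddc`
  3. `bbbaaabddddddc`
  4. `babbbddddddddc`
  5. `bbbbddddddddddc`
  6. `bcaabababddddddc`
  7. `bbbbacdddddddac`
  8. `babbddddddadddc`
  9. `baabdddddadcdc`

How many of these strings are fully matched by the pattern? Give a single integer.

1 → no match — must end with `ddc`
2 → match
3 → match
4 → match
5 → match
6 → no match
7 → no match — must end with `ddc`
8 → no match
9 → no match — must end with `ddc`
Total matched: 4

4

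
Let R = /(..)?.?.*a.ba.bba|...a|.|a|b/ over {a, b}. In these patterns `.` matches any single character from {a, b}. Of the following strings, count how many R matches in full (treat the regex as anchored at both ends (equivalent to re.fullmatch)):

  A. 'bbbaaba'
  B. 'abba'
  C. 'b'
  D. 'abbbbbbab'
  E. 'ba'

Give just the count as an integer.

A → no match
B → match
C → match
D → no match
E → no match
Total matched: 2

2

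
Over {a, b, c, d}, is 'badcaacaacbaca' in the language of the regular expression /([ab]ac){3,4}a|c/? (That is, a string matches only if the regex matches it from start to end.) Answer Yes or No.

No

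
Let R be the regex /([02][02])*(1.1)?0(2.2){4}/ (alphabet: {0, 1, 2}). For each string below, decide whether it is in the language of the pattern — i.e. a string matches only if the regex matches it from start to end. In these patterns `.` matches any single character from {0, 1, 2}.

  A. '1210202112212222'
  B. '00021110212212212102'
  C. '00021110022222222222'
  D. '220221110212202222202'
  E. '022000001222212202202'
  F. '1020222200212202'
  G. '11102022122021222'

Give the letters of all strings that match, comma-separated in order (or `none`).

A → no match
B → no match
C → no match
D → no match
E → no match
F → no match
G → no match

none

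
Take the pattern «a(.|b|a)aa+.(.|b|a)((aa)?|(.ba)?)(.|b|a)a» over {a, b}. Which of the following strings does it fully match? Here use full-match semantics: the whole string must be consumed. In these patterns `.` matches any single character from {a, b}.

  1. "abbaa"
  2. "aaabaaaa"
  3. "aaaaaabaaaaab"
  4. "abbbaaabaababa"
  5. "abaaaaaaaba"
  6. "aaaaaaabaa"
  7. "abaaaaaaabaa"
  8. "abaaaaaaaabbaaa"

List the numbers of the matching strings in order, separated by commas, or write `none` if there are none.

5, 6, 7, 8

1 → no match
2 → no match
3 → no match — must end with "a"
4 → no match
5 → match
6 → match
7 → match
8 → match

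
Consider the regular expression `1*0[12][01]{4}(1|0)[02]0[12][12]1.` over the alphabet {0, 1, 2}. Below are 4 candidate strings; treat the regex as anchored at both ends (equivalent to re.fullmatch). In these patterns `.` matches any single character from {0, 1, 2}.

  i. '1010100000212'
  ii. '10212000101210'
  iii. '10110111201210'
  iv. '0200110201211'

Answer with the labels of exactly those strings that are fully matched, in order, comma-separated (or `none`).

iii, iv

i → no match
ii → no match
iii → match
iv → match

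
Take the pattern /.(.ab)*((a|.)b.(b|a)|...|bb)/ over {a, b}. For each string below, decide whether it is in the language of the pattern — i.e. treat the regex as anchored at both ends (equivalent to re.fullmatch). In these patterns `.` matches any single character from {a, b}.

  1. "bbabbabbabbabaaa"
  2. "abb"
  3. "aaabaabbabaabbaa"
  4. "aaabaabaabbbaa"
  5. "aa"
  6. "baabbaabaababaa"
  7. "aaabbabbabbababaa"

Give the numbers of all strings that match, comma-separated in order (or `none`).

1 → match
2 → match
3 → match
4 → match
5 → no match
6 → no match
7 → match

1, 2, 3, 4, 7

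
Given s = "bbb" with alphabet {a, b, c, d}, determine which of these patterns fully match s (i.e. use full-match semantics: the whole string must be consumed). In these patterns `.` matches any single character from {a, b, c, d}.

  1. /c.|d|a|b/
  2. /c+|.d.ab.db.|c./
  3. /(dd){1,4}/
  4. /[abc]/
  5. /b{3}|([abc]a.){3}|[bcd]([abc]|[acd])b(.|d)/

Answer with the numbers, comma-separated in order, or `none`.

1 → no match
2 → no match
3 → no match — must start with "dd"
4 → no match
5 → match

5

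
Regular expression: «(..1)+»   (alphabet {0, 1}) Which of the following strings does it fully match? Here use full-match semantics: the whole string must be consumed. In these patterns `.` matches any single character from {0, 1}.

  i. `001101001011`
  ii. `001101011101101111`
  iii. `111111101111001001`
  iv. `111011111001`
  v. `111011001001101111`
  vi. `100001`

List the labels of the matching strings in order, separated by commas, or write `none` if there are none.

i, ii, iii, iv, v

i → match
ii → match
iii → match
iv → match
v → match
vi → no match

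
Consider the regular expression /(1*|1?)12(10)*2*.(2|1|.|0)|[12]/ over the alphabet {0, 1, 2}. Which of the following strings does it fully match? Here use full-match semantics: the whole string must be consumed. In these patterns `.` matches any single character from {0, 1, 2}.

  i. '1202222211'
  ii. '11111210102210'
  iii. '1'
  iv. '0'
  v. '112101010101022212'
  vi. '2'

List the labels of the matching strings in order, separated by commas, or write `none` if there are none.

i. '1202222211' → no match
ii → match
iii. '1' → match
iv. '0' → no match
v → match
vi. '2' → match

ii, iii, v, vi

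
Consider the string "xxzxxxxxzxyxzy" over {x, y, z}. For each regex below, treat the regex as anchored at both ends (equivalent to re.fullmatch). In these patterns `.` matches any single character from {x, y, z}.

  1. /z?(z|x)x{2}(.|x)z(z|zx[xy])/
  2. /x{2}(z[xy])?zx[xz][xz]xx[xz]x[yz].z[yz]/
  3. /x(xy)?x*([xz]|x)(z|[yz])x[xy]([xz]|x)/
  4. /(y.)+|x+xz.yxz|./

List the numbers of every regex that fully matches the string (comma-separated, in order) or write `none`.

2

1 → no match
2 → match
3 → no match
4 → no match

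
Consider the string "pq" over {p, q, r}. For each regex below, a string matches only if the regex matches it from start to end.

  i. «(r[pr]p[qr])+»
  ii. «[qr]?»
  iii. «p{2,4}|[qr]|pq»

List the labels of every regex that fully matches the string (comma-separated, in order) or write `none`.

i → no match — must start with "r"
ii → no match
iii → match

iii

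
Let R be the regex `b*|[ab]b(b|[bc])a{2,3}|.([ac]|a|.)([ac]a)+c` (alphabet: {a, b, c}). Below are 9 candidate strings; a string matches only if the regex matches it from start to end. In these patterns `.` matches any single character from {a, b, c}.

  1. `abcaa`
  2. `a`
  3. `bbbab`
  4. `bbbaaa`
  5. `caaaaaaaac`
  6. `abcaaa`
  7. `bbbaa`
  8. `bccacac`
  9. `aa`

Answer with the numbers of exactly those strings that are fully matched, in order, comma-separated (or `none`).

1, 4, 6, 7, 8

1 → match
2 → no match
3 → no match
4 → match
5 → no match
6 → match
7 → match
8 → match
9 → no match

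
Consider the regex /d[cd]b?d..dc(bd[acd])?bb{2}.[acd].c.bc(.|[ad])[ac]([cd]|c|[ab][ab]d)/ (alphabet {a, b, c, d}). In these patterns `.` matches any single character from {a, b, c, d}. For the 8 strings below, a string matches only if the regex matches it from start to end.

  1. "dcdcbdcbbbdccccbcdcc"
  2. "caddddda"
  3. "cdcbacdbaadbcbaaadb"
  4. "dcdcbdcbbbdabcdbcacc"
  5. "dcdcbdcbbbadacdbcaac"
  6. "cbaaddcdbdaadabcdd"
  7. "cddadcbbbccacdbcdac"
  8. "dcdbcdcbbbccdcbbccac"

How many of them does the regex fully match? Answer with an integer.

1 → match
2 → no match — must start with "d"
3 → no match — must start with "d"
4 → match
5 → match
6 → no match — must start with "d"
7 → no match — must start with "d"
8 → match
Total matched: 4

4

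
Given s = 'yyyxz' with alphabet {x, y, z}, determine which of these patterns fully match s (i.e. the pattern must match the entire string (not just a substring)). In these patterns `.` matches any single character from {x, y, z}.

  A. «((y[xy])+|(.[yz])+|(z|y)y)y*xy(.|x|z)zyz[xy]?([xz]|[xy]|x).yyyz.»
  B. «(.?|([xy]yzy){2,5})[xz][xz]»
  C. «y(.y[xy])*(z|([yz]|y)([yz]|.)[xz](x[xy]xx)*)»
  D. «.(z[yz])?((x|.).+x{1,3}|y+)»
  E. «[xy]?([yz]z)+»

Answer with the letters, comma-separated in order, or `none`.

C

A → no match
B → no match
C → match
D → no match
E → no match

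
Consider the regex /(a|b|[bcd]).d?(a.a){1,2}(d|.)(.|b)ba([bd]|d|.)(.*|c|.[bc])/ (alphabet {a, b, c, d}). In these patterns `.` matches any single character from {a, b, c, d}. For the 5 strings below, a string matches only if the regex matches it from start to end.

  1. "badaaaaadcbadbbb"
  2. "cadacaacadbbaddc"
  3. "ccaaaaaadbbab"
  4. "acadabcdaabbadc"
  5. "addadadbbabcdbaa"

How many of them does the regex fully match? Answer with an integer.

1 → no match
2 → match
3 → match
4 → no match
5 → match
Total matched: 3

3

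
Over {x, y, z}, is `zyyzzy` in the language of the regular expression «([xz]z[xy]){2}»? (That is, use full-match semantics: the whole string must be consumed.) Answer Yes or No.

No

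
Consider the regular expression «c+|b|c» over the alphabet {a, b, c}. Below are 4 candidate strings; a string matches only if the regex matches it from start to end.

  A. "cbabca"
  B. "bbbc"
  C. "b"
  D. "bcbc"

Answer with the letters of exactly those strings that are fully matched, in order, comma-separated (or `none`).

C

A → no match
B → no match
C → match
D → no match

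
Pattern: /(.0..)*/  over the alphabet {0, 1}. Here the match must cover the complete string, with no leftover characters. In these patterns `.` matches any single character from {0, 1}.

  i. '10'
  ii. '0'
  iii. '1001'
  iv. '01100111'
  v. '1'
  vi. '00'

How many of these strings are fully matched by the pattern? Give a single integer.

i → no match
ii → no match
iii → match
iv → no match
v → no match
vi → no match
Total matched: 1

1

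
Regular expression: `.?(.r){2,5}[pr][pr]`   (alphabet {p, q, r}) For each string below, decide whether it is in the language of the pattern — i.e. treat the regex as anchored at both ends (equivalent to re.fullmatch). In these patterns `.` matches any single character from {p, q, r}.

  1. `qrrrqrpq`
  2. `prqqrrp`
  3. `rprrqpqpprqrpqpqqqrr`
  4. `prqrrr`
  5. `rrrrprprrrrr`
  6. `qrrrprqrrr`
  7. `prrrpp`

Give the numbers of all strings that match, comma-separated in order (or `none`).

1 → no match
2 → no match
3 → no match
4 → match
5 → match
6 → match
7 → match

4, 5, 6, 7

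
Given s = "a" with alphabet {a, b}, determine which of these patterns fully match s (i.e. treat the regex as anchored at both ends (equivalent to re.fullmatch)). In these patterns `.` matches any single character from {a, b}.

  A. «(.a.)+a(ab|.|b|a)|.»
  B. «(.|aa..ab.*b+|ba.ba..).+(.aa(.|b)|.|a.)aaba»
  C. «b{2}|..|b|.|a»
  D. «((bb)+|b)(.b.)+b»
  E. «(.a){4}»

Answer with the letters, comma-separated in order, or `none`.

A, C

A → match
B → no match — must end with "aaba"
C → match
D → no match — must end with "b"
E → no match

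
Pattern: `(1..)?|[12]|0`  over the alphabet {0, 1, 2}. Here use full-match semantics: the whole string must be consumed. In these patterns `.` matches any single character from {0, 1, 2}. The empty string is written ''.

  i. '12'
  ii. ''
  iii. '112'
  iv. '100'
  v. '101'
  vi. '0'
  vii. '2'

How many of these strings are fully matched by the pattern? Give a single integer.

6

i → no match
ii → match
iii → match
iv → match
v → match
vi → match
vii → match
Total matched: 6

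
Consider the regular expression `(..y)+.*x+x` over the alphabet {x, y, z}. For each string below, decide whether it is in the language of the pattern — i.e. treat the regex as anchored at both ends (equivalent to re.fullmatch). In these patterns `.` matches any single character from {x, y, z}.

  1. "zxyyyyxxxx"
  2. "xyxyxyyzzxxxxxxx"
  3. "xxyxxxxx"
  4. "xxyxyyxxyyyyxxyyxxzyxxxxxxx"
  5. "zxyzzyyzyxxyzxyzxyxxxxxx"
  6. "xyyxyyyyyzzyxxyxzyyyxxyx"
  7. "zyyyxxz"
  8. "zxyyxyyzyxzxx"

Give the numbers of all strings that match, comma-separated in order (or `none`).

1 → match
2 → no match
3 → match
4 → match
5 → match
6 → no match — must end with "xx"
7 → no match — must end with "xx"
8 → match

1, 3, 4, 5, 8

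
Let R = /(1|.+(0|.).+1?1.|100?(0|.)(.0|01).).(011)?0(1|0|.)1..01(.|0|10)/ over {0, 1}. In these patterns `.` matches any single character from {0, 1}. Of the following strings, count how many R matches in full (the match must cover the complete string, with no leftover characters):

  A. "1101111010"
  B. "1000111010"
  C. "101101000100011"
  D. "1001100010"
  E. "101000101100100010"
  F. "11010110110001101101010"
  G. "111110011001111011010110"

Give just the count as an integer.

A → match
B → match
C → match
D → match
E → match
F → match
G → match
Total matched: 7

7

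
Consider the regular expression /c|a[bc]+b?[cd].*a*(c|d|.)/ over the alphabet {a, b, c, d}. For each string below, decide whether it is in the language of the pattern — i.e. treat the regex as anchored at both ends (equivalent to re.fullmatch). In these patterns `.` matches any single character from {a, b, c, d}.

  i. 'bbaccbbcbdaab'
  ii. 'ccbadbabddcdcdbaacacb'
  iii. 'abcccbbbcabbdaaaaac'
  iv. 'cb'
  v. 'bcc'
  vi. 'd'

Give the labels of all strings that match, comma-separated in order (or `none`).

iii

i → no match
ii → no match
iii → match
iv → no match
v → no match
vi → no match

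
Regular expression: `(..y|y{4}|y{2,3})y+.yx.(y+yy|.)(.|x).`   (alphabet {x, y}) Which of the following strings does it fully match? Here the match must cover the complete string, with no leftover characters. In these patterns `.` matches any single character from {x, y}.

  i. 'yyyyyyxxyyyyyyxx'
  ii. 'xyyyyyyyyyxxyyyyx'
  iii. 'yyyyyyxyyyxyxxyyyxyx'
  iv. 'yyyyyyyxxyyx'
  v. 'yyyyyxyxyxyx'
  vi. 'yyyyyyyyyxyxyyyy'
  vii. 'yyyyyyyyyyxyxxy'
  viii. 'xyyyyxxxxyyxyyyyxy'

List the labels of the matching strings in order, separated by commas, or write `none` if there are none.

i, ii, iv, v, vi, vii

i → match
ii → match
iii → no match
iv → match
v → match
vi → match
vii → match
viii → no match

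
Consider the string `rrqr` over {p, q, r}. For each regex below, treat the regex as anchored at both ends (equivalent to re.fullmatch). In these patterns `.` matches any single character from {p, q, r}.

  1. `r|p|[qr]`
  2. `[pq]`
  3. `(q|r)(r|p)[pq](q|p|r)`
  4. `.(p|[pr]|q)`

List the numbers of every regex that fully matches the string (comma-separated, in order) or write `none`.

1 → no match
2 → no match
3 → match
4 → no match

3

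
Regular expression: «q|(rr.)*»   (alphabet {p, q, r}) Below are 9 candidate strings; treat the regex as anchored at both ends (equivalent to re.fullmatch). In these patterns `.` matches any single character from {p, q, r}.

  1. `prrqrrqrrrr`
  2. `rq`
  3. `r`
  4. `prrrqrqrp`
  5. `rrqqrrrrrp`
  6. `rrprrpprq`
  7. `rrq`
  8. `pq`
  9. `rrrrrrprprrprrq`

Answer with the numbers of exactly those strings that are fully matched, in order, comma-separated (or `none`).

1 → no match
2 → no match
3 → no match
4 → no match
5 → no match
6 → no match
7 → match
8 → no match
9 → no match

7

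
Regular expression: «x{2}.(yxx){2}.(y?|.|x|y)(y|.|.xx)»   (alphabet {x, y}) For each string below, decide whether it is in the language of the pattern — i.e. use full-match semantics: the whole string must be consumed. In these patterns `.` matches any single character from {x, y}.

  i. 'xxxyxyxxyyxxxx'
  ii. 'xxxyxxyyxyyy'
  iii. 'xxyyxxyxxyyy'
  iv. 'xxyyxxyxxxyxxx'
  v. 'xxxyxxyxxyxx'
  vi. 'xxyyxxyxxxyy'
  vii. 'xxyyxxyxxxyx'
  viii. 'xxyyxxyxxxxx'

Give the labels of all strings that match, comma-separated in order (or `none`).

i → no match
ii. 'xxxyxxyyxyyy' → no match
iii. 'xxyyxxyxxyyy' → match
iv → match
v. 'xxxyxxyxxyxx' → match
vi. 'xxyyxxyxxxyy' → match
vii. 'xxyyxxyxxxyx' → match
viii. 'xxyyxxyxxxxx' → match

iii, iv, v, vi, vii, viii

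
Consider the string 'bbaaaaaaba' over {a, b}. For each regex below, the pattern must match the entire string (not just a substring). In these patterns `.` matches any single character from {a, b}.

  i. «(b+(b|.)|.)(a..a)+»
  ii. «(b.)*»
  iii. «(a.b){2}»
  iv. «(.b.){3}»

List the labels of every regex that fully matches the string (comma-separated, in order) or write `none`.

i

i → match
ii → no match
iii → no match — must start with 'a'
iv → no match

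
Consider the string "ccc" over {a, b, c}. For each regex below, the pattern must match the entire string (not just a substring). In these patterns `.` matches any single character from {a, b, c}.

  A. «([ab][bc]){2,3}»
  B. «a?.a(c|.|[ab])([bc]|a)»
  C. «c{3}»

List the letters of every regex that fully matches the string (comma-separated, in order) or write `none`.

C

A → no match
B → no match
C → match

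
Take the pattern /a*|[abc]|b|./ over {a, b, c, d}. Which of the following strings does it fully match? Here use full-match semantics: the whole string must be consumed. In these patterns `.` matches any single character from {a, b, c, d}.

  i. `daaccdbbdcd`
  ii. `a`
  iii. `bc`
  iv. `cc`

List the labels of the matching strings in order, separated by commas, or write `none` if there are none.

ii

i → no match
ii → match
iii → no match
iv → no match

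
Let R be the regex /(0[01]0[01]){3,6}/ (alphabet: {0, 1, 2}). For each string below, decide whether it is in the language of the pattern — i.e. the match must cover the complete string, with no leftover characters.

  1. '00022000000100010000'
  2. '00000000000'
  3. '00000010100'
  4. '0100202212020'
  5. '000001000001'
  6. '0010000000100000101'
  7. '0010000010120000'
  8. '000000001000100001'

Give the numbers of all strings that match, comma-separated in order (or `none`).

1 → no match
2 → no match
3 → no match
4 → no match
5 → match
6 → no match
7 → no match
8 → no match

5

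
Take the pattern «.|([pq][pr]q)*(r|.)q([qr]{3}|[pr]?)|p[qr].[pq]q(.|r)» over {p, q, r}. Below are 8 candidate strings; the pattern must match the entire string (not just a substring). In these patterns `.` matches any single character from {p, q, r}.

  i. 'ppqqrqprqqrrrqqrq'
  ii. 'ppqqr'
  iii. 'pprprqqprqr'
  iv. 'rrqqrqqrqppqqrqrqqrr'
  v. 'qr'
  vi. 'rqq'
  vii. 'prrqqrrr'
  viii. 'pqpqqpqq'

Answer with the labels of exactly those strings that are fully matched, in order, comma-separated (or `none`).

i → no match
ii → no match
iii → no match
iv → no match
v → no match
vi → no match
vii → no match
viii → no match

none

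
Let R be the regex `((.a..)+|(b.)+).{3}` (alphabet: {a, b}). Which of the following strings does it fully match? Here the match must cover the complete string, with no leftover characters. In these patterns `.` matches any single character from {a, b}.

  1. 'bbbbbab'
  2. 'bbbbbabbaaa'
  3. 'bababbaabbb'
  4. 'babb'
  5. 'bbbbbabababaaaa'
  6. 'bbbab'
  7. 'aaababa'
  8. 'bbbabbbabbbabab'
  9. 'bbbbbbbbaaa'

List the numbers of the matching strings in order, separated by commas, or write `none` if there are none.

1, 2, 5, 6, 7, 8, 9

1 → match
2 → match
3 → no match
4 → no match
5 → match
6 → match
7 → match
8 → match
9 → match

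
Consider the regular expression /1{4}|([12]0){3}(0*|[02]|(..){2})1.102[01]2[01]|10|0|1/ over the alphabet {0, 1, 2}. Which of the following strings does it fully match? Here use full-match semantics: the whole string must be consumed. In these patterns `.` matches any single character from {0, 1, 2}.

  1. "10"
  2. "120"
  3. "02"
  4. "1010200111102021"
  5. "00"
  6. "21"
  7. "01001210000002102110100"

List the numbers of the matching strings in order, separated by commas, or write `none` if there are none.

1. "10" → match
2. "120" → no match
3. "02" → no match
4 → no match
5. "00" → no match
6. "21" → no match
7 → no match

1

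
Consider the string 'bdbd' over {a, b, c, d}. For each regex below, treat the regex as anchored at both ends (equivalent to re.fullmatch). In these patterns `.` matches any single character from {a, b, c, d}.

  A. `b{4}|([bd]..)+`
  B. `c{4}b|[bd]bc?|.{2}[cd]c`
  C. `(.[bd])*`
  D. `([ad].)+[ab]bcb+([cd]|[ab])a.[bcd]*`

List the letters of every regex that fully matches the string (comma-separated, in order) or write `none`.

A → no match
B → no match
C → match
D → no match

C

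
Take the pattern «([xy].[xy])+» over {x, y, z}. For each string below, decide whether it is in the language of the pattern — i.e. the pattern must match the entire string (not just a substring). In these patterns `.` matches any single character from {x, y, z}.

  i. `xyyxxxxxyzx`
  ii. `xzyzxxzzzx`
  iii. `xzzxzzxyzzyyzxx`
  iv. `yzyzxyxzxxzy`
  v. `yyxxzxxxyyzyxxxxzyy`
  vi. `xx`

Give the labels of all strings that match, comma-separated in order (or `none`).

none

i → no match
ii → no match
iii → no match
iv → no match
v → no match
vi → no match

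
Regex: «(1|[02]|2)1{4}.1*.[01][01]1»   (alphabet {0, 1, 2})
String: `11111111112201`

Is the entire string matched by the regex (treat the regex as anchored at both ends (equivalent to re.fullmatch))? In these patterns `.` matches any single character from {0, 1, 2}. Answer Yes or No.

No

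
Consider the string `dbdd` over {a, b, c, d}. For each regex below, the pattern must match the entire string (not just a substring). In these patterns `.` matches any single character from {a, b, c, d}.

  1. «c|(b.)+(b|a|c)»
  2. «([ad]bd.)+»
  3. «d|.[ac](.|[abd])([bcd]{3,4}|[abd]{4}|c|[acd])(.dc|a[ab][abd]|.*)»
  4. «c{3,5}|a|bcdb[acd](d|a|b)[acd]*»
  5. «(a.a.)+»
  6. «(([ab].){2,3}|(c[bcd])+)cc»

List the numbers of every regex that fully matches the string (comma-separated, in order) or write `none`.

1 → no match
2 → match
3 → no match
4 → no match
5 → no match — must start with `a`
6 → no match — must end with `cc`

2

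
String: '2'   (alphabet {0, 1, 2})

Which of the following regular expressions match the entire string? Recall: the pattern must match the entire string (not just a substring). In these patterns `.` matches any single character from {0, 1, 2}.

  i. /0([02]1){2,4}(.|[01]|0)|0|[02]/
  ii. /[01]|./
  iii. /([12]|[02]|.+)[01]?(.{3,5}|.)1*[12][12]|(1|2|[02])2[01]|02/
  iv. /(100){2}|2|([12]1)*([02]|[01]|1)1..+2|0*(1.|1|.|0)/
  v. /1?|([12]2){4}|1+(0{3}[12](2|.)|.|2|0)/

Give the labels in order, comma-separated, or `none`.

i, ii, iv

i → match
ii → match
iii → no match
iv → match
v → no match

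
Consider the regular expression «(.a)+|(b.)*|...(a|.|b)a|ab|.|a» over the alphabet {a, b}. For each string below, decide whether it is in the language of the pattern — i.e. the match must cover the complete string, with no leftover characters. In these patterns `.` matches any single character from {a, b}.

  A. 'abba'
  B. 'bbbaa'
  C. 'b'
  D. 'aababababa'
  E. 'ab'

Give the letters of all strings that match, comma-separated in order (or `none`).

B, C, D, E

A → no match
B → match
C → match
D → match
E → match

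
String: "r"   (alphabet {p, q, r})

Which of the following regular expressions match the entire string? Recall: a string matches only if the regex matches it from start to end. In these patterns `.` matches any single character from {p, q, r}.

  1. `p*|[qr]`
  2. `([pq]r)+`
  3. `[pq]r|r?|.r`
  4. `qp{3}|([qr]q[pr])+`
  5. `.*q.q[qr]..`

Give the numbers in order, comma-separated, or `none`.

1 → match
2 → no match
3 → match
4 → no match
5 → no match

1, 3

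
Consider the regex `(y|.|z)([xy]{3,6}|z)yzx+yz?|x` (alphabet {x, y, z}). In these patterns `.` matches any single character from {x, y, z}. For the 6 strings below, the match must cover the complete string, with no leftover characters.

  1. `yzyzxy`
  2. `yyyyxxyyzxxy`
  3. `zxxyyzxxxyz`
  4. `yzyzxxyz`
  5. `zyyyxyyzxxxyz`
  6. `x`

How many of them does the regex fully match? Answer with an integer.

6

1. `yzyzxy` → match
2. `yyyyxxyyzxxy` → match
3. `zxxyyzxxxyz` → match
4. `yzyzxxyz` → match
5 → match
6. `x` → match
Total matched: 6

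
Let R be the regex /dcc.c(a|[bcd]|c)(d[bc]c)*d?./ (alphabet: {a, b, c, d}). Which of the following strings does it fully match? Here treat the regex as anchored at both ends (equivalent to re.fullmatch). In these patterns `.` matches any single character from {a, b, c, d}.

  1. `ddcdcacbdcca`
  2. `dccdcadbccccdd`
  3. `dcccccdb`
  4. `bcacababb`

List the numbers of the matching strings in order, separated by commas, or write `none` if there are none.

3

1 → no match — must start with `dcc`
2 → no match
3 → match
4 → no match — must start with `dcc`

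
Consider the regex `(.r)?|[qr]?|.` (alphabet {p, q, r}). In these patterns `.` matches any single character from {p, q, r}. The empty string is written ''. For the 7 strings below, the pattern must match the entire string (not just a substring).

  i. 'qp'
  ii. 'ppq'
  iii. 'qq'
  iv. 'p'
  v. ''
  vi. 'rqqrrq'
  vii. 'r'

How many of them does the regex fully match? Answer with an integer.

3

i → no match
ii → no match
iii → no match
iv → match
v → match
vi → no match
vii → match
Total matched: 3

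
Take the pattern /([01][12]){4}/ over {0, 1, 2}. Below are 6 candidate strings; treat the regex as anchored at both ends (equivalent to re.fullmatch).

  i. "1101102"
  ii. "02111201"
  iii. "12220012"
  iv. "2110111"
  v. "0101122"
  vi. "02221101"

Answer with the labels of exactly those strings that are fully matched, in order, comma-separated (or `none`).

ii

i. "1101102" → no match
ii. "02111201" → match
iii. "12220012" → no match
iv. "2110111" → no match
v. "0101122" → no match
vi. "02221101" → no match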